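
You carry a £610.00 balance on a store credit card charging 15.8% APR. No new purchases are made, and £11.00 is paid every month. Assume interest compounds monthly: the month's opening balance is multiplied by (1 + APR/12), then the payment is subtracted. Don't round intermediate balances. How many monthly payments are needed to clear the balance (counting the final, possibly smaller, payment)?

101 months

Monthly rate r = 15.8%/12 = 1.31667% = 0.0131667.
Recurrence: B ← B·(1+r) − £11.00.
Month 1: interest £8.03; balance after payment £607.03.
Month 2: interest £7.99; balance after payment £604.02.
Closed form: n = −ln(1 − rB₀/P)/ln(1+r) = −ln(0.26985)/ln(1.01317) ≈ 100.139, so the balance reaches zero during payment 101.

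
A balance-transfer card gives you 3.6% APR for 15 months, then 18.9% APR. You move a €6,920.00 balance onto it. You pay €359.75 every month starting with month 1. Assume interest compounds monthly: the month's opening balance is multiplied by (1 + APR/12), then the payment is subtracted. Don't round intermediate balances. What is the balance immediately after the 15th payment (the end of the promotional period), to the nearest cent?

Promo months 1–15 at r₀ = 3.6%/12 = 0.003; months 16+ at r₁ = 18.9%/12 = 0.01575.
After month 15: iterate B ← B·(1+r₀) − €359.75 for 15 months → €1,726.97.

€1,726.97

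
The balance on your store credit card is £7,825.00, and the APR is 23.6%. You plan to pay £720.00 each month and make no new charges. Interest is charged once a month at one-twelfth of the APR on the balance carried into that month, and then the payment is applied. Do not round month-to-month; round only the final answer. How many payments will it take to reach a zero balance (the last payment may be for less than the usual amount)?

Monthly rate r = 23.6%/12 = 1.96667% = 0.0196667.
Recurrence: B ← B·(1+r) − £720.00.
Month 1: interest £153.89; balance after payment £7,258.89.
Month 2: interest £142.76; balance after payment £6,681.65.
Closed form: n = −ln(1 − rB₀/P)/ln(1+r) = −ln(0.78626)/ln(1.01967) ≈ 12.347, so the balance reaches zero during payment 13.

13 months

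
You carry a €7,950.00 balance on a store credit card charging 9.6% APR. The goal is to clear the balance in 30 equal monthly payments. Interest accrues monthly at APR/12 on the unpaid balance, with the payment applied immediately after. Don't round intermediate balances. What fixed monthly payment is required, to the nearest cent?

€299.12

Monthly rate r = 9.6%/12 = 0.8% = 0.008.
Level-payment amortization: P = B₀·r / (1 − (1+r)^(−n)) = 7950.00·0.008 / (1 − 1.008^(−30)).
Denominator 1 − (1+r)^(−30) = 0.212620621.
P = 63.6 / 0.212620621 ≈ 299.12.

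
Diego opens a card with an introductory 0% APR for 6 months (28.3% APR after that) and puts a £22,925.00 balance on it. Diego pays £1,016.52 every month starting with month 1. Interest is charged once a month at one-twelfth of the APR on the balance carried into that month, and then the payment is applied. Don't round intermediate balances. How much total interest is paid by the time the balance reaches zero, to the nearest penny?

£4,758.15

Promo months 1–6 at r₀ = 0%/12 = 0; months 7+ at r₁ = 28.3%/12 = 0.0235833.
After month 6 (no interest yet): B = £22,925.00 − 6·£1,016.52 = £16,825.88.
Then at r₁ with £1,016.52/mo: n₂ = −ln(1 − r₁·B/P)/ln(1+r₁) ≈ 21.23 → 22 more payments.
Total paid = 27·£1,016.52 + £237.11 = £27,683.15; interest = £27,683.15 − £22,925.00 = £4,758.15.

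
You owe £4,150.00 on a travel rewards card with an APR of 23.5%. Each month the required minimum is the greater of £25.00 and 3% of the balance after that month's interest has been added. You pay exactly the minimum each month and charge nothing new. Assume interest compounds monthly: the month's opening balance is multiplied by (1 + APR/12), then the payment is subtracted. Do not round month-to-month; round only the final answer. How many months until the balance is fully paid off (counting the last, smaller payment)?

Monthly rate r = 23.5%/12 = 1.95833% = 0.0195833.
While 3% of the post-interest balance exceeds £25.00, each month B ← (B·(1+r))·(1 − 0.03), i.e. B shrinks by the factor (1+r)·0.97 = 0.989.
This holds for months 1–147. Entering month 148 the balance is £815.89; 3% of the post-interest balance is now below £25.00, so the flat £25.00 minimum applies from here.
From month 148 a fixed £25.00 at rate r clears £815.89 in 53 more payments. Total: 147 + 53 = 200 months.

200 months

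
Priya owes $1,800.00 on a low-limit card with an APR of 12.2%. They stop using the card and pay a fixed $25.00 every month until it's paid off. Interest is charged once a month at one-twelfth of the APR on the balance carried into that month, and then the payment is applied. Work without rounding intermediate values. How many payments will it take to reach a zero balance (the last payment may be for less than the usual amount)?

131 months

Monthly rate r = 12.2%/12 = 1.01667% = 0.0101667.
Recurrence: B ← B·(1+r) − $25.00.
Month 1: interest $18.30; balance after payment $1,793.30.
Month 2: interest $18.23; balance after payment $1,786.53.
Closed form: n = −ln(1 − rB₀/P)/ln(1+r) = −ln(0.268)/ln(1.01017) ≈ 130.175, so the balance reaches zero during payment 131.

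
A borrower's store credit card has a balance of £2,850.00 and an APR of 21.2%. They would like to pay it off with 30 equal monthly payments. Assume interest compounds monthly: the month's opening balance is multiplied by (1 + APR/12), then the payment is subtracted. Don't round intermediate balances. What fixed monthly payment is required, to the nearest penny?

£123.21

Monthly rate r = 21.2%/12 = 1.76667% = 0.0176667.
Level-payment amortization: P = B₀·r / (1 − (1+r)^(−n)) = 2850.00·0.0176667 / (1 − 1.01767^(−30)).
Denominator 1 − (1+r)^(−30) = 0.408665098.
P = 50.35 / 0.408665098 ≈ 123.21.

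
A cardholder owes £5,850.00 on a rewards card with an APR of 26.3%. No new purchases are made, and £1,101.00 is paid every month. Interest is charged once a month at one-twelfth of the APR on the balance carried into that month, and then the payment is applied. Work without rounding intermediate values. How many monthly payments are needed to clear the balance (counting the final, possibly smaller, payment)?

6 months

Monthly rate r = 26.3%/12 = 2.19167% = 0.0219167.
Recurrence: B ← B·(1+r) − £1,101.00.
Month 1: interest £128.21; balance after payment £4,877.21.
Month 2: interest £106.89; balance after payment £3,883.10.
Month 3: interest £85.10; balance after payment £2,867.21.
Month 4: interest £62.84; balance after payment £1,829.05.
Month 5: interest £40.09; balance after payment £768.14.
Month 6: interest £16.83; balance after payment £0.00.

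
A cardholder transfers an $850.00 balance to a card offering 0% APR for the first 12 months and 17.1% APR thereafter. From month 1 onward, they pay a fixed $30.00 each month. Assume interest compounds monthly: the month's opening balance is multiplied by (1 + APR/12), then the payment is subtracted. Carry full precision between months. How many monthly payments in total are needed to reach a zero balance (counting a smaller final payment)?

31 payments

Promo months 1–12 at r₀ = 0%/12 = 0; months 13+ at r₁ = 17.1%/12 = 0.01425.
After month 12 (no interest yet): B = $850.00 − 12·$30.00 = $490.00.
Then at r₁ with $30.00/mo: n₂ = −ln(1 − r₁·B/P)/ln(1+r₁) ≈ 18.72 → 19 more payments.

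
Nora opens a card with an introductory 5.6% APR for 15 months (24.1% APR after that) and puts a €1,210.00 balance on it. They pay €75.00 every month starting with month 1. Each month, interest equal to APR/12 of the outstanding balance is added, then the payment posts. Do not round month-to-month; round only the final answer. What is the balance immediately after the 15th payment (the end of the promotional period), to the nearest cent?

€135.02

Promo months 1–15 at r₀ = 5.6%/12 = 0.00466667; months 16+ at r₁ = 24.1%/12 = 0.0200833.
After month 15: iterate B ← B·(1+r₀) − €75.00 for 15 months → €135.02.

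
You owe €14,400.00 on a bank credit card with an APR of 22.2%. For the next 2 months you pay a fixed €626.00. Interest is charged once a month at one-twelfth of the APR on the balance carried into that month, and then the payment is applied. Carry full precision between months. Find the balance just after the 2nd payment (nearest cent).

Monthly rate r = 22.2%/12 = 1.85% = 0.0185.
Each month: B ← B·(1+r) − €626.00.
Month 1: interest €266.40; balance after payment €14,040.40.
Month 2: interest €259.75; balance after payment €13,674.15.

€13,674.15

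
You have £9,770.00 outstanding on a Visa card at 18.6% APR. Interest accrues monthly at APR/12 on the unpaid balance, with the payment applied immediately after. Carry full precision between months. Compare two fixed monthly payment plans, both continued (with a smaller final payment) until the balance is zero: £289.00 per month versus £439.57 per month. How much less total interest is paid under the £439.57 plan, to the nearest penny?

Monthly rate r = 18.6%/12 = 1.55% = 0.0155.
At £289.00/mo: n = ⌈−ln(1 − rB₀/P)/ln(1+r)⌉ = 49 payments (last £76.29); total interest = total paid − £9,770.00 = £4,178.29.
At £439.57/mo: 28 payments (last £203.12); total interest £2,301.51.
Interest saved = £4,178.29 − £2,301.51 = £1,876.78.

£1,876.78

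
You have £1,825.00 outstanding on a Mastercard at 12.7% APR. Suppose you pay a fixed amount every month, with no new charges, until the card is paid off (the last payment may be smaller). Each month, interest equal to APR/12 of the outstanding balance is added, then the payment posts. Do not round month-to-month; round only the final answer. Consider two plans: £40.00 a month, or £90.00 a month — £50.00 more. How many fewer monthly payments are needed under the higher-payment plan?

40 fewer payments

Monthly rate r = 12.7%/12 = 1.05833% = 0.0105833.
At £40.00/mo: n = ⌈−ln(1 − rB₀/P)/ln(1+r)⌉ = 63 payments (last £25.63); total interest = total paid − £1,825.00 = £680.63.
At £90.00/mo: 23 payments (last £85.18); total interest £240.18.
Payments saved = 63 − 23 = 40.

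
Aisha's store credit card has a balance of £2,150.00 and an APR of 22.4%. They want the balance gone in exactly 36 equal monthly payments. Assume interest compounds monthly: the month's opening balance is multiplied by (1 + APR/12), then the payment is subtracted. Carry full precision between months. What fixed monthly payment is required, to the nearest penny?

Monthly rate r = 22.4%/12 = 1.86667% = 0.0186667.
Level-payment amortization: P = B₀·r / (1 − (1+r)^(−n)) = 2150.00·0.0186667 / (1 − 1.01867^(−36)).
Denominator 1 − (1+r)^(−36) = 0.486140283.
P = 40.1333 / 0.486140283 ≈ 82.56.

£82.56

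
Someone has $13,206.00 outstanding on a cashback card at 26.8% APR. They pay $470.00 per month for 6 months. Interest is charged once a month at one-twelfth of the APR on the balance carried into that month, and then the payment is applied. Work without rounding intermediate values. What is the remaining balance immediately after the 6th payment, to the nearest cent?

Monthly rate r = 26.8%/12 = 2.23333% = 0.0223333.
Each month: B ← B·(1+r) − $470.00.
Month 1: interest $294.93; balance after payment $13,030.93.
Month 2: interest $291.02; balance after payment $12,851.96.
Month 3: interest $287.03; balance after payment $12,668.99.
Month 4: interest $282.94; balance after payment $12,481.93.
Month 5: interest $278.76; balance after payment $12,290.69.
Month 6: interest $274.49; balance after payment $12,095.18.

$12,095.18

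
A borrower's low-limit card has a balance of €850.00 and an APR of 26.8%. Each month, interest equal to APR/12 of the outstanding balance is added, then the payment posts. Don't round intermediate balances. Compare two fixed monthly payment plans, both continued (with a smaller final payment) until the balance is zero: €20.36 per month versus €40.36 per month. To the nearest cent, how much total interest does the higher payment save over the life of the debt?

€1,321.83

Monthly rate r = 26.8%/12 = 2.23333% = 0.0223333.
At €20.36/mo: n = ⌈−ln(1 − rB₀/P)/ln(1+r)⌉ = 122 payments (last €19.65); total interest = total paid − €850.00 = €1,633.21.
At €40.36/mo: 29 payments (last €31.30); total interest €311.38.
Interest saved = €1,633.21 − €311.38 = €1,321.83.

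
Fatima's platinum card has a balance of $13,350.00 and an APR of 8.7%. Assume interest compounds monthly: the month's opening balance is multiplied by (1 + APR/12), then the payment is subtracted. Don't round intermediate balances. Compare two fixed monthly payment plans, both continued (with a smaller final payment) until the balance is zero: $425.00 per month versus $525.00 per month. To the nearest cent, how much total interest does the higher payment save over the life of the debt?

$394.21

Monthly rate r = 8.7%/12 = 0.725% = 0.00725.
At $425.00/mo: n = ⌈−ln(1 − rB₀/P)/ln(1+r)⌉ = 36 payments (last $329.34); total interest = total paid − $13,350.00 = $1,854.34.
At $525.00/mo: 29 payments (last $110.13); total interest $1,460.13.
Interest saved = $1,854.34 − $1,460.13 = $394.21.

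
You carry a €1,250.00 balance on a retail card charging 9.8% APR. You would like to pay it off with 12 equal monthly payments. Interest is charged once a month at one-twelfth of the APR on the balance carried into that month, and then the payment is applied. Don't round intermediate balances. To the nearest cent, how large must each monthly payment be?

€109.78

Monthly rate r = 9.8%/12 = 0.816667% = 0.00816667.
Level-payment amortization: P = B₀·r / (1 − (1+r)^(−n)) = 1250.00·0.00816667 / (1 − 1.00817^(−12)).
Denominator 1 − (1+r)^(−12) = 0.092990177.
P = 10.2083 / 0.092990177 ≈ 109.78.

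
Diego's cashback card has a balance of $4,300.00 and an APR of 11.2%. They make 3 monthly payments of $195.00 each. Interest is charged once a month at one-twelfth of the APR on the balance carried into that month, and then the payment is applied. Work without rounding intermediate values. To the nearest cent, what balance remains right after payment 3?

$3,831.05

Monthly rate r = 11.2%/12 = 0.933333% = 0.00933333.
Each month: B ← B·(1+r) − $195.00.
Month 1: interest $40.13; balance after payment $4,145.13.
Month 2: interest $38.69; balance after payment $3,988.82.
Month 3: interest $37.23; balance after payment $3,831.05.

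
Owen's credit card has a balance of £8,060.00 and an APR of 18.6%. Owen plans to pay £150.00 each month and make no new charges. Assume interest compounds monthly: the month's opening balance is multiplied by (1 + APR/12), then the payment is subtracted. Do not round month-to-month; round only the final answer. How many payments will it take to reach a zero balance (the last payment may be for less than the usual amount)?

Monthly rate r = 18.6%/12 = 1.55% = 0.0155.
Recurrence: B ← B·(1+r) − £150.00.
Month 1: interest £124.93; balance after payment £8,034.93.
Month 2: interest £124.54; balance after payment £8,009.47.
Closed form: n = −ln(1 − rB₀/P)/ln(1+r) = −ln(0.16713)/ln(1.0155) ≈ 116.309, so the balance reaches zero during payment 117.

117 payments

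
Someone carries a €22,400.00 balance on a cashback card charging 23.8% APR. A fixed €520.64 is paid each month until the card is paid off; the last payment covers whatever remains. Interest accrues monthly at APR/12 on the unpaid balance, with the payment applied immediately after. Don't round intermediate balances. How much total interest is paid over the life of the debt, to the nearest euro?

Monthly rate r = 23.8%/12 = 1.98333% = 0.0198333.
Payoff takes n = ⌈−ln(1 − rB₀/P)/ln(1+r)⌉ = ⌈97.734⌉ = 98 payments; the last is €383.31.
Total paid = 97·€520.64 + €383.31 = €50,885.39.
Total interest = total paid − principal = €50,885.39 − €22,400.00 = €28,485.39.

€28,485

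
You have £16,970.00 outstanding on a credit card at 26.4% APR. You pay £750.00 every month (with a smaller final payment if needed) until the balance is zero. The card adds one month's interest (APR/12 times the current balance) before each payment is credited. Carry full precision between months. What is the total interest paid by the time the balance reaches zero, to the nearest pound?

Monthly rate r = 26.4%/12 = 2.2% = 0.022.
Payoff takes n = ⌈−ln(1 − rB₀/P)/ln(1+r)⌉ = ⌈31.649⌉ = 32 payments; the last is £488.64.
Total paid = 31·£750.00 + £488.64 = £23,738.64.
Total interest = total paid − principal = £23,738.64 − £16,970.00 = £6,768.64.

£6,769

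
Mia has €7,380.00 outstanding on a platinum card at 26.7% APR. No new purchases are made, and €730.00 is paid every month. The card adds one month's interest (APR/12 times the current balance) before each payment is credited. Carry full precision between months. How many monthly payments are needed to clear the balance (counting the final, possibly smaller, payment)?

12 months

Monthly rate r = 26.7%/12 = 2.225% = 0.02225.
Recurrence: B ← B·(1+r) − €730.00.
Month 1: interest €164.20; balance after payment €6,814.20.
Month 2: interest €151.62; balance after payment €6,235.82.
Closed form: n = −ln(1 − rB₀/P)/ln(1+r) = −ln(0.77506)/ln(1.02225) ≈ 11.579, so the balance reaches zero during payment 12.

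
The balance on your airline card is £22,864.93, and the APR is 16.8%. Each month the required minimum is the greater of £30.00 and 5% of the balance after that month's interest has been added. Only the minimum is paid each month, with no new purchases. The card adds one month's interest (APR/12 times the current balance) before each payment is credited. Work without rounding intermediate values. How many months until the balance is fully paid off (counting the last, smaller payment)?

Monthly rate r = 16.8%/12 = 1.4% = 0.014.
While 5% of the post-interest balance exceeds £30.00, each month B ← (B·(1+r))·(1 − 0.05), i.e. B shrinks by the factor (1+r)·0.95 = 0.9633.
This holds for months 1–98. Entering month 99 the balance is £585.87; 5% of the post-interest balance is now below £30.00, so the flat £30.00 minimum applies from here.
From month 99 a fixed £30.00 at rate r clears £585.87 in 23 more payments. Total: 98 + 23 = 121 months.

121 months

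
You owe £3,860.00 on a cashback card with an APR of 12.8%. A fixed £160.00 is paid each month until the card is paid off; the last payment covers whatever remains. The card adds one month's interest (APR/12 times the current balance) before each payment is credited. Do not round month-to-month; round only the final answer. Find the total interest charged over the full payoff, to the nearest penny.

Monthly rate r = 12.8%/12 = 1.06667% = 0.0106667.
Payoff takes n = ⌈−ln(1 − rB₀/P)/ln(1+r)⌉ = ⌈28.040⌉ = 29 payments; the last is £6.41.
Total paid = 28·£160.00 + £6.41 = £4,486.41.
Total interest = total paid − principal = £4,486.41 − £3,860.00 = £626.41.

£626.41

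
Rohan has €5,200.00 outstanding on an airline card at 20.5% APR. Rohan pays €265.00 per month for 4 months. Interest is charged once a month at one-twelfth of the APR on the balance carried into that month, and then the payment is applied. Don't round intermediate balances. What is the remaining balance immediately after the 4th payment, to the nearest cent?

€4,477.07

Monthly rate r = 20.5%/12 = 1.70833% = 0.0170833.
Each month: B ← B·(1+r) − €265.00.
Month 1: interest €88.83; balance after payment €5,023.83.
Month 2: interest €85.82; balance after payment €4,844.66.
Month 3: interest €82.76; balance after payment €4,662.42.
Month 4: interest €79.65; balance after payment €4,477.07.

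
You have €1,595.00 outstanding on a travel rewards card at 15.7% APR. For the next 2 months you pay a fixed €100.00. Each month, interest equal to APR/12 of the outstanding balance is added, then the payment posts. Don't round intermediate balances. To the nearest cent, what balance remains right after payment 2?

€1,435.70

Monthly rate r = 15.7%/12 = 1.30833% = 0.0130833.
Each month: B ← B·(1+r) − €100.00.
Month 1: interest €20.87; balance after payment €1,515.87.
Month 2: interest €19.83; balance after payment €1,435.70.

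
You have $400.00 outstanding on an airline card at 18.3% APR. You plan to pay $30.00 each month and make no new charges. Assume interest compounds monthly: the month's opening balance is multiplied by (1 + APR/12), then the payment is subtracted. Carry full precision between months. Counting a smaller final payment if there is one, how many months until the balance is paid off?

16 months

Monthly rate r = 18.3%/12 = 1.525% = 0.01525.
Recurrence: B ← B·(1+r) − $30.00.
Month 1: interest $6.10; balance after payment $376.10.
Month 2: interest $5.74; balance after payment $351.84.
Closed form: n = −ln(1 − rB₀/P)/ln(1+r) = −ln(0.79667)/ln(1.01525) ≈ 15.020, so the balance reaches zero during payment 16.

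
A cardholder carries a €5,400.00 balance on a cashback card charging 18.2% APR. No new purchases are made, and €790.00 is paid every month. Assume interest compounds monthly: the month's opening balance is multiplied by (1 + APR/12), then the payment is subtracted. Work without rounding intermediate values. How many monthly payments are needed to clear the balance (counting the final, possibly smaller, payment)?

Monthly rate r = 18.2%/12 = 1.51667% = 0.0151667.
Recurrence: B ← B·(1+r) − €790.00.
Month 1: interest €81.90; balance after payment €4,691.90.
Month 2: interest €71.16; balance after payment €3,973.06.
Closed form: n = −ln(1 − rB₀/P)/ln(1+r) = −ln(0.89633)/ln(1.01517) ≈ 7.271, so the balance reaches zero during payment 8.

8 months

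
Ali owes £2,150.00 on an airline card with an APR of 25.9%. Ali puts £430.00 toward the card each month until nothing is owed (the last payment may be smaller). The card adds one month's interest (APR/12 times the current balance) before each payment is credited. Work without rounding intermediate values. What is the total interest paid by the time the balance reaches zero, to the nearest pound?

Monthly rate r = 25.9%/12 = 2.15833% = 0.0215833.
Payoff takes n = ⌈−ln(1 − rB₀/P)/ln(1+r)⌉ = ⌈5.348⌉ = 6 payments; the last is £150.60.
Total paid = 5·£430.00 + £150.60 = £2,300.60.
Total interest = total paid − principal = £2,300.60 − £2,150.00 = £150.60.

£151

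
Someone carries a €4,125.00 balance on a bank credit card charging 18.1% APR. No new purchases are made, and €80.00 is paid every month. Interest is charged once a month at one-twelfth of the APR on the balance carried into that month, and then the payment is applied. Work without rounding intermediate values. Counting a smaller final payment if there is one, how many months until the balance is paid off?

Monthly rate r = 18.1%/12 = 1.50833% = 0.0150833.
Recurrence: B ← B·(1+r) − €80.00.
Month 1: interest €62.22; balance after payment €4,107.22.
Month 2: interest €61.95; balance after payment €4,089.17.
Closed form: n = −ln(1 − rB₀/P)/ln(1+r) = −ln(0.22227)/ln(1.01508) ≈ 100.455, so the balance reaches zero during payment 101.

101 months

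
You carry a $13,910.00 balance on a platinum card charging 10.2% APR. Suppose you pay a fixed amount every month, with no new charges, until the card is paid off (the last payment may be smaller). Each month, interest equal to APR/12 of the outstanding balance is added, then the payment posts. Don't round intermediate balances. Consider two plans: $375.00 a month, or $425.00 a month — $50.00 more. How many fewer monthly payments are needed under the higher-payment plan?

Monthly rate r = 10.2%/12 = 0.85% = 0.0085.
At $375.00/mo: n = ⌈−ln(1 − rB₀/P)/ln(1+r)⌉ = 45 payments (last $281.43); total interest = total paid − $13,910.00 = $2,871.43.
At $425.00/mo: 39 payments (last $219.99); total interest $2,459.99.
Payments saved = 45 − 39 = 6.

6 fewer payments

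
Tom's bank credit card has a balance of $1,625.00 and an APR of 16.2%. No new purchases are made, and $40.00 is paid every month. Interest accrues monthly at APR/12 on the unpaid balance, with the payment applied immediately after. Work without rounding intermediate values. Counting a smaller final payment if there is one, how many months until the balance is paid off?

Monthly rate r = 16.2%/12 = 1.35% = 0.0135.
Recurrence: B ← B·(1+r) − $40.00.
Month 1: interest $21.94; balance after payment $1,606.94.
Month 2: interest $21.69; balance after payment $1,588.63.
Closed form: n = −ln(1 − rB₀/P)/ln(1+r) = −ln(0.45156)/ln(1.0135) ≈ 59.289, so the balance reaches zero during payment 60.

60 payments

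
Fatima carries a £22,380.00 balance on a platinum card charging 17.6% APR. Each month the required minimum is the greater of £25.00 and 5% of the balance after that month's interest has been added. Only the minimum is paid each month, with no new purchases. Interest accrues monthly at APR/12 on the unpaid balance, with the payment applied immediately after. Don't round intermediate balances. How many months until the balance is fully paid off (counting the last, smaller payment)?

128 months

Monthly rate r = 17.6%/12 = 1.46667% = 0.0146667.
While 5% of the post-interest balance exceeds £25.00, each month B ← (B·(1+r))·(1 − 0.05), i.e. B shrinks by the factor (1+r)·0.95 = 0.96393.
This holds for months 1–104. Entering month 105 the balance is £490.62; 5% of the post-interest balance is now below £25.00, so the flat £25.00 minimum applies from here.
From month 105 a fixed £25.00 at rate r clears £490.62 in 24 more payments. Total: 104 + 24 = 128 months.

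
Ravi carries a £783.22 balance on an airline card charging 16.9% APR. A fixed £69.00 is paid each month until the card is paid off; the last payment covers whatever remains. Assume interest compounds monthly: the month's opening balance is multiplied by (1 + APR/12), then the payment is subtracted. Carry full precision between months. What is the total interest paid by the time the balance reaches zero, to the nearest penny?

Monthly rate r = 16.9%/12 = 1.40833% = 0.0140833.
Payoff takes n = ⌈−ln(1 − rB₀/P)/ln(1+r)⌉ = ⌈12.455⌉ = 13 payments; the last is £31.53.
Total paid = 12·£69.00 + £31.53 = £859.53.
Total interest = total paid − principal = £859.53 − £783.22 = £76.31.

£76.31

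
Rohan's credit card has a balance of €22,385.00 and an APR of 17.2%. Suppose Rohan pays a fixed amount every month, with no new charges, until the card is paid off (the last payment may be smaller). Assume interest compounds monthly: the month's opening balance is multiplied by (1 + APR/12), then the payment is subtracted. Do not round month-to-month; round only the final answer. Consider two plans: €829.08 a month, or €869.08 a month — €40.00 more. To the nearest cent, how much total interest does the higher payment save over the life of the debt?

€373.57

Monthly rate r = 17.2%/12 = 1.43333% = 0.0143333.
At €829.08/mo: n = ⌈−ln(1 − rB₀/P)/ln(1+r)⌉ = 35 payments (last €322.51); total interest = total paid − €22,385.00 = €6,126.23.
At €869.08/mo: 33 payments (last €327.10); total interest €5,752.66.
Interest saved = €6,126.23 − €5,752.66 = €373.57.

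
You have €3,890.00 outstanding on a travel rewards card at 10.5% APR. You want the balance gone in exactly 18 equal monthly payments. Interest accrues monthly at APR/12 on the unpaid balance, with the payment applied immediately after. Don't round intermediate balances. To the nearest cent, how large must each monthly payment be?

Monthly rate r = 10.5%/12 = 0.875% = 0.00875.
Level-payment amortization: P = B₀·r / (1 − (1+r)^(−n)) = 3890.00·0.00875 / (1 − 1.00875^(−18)).
Denominator 1 − (1+r)^(−18) = 0.145137747.
P = 34.0375 / 0.145137747 ≈ 234.52.

€234.52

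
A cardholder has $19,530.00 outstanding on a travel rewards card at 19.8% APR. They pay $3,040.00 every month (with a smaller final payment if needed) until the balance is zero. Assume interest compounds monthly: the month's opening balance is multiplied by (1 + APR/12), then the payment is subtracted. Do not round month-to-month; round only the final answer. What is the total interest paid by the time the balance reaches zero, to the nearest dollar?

$1,288

Monthly rate r = 19.8%/12 = 1.65% = 0.0165.
Payoff takes n = ⌈−ln(1 − rB₀/P)/ln(1+r)⌉ = ⌈6.847⌉ = 7 payments; the last is $2,577.68.
Total paid = 6·$3,040.00 + $2,577.68 = $20,817.68.
Total interest = total paid − principal = $20,817.68 − $19,530.00 = $1,287.68.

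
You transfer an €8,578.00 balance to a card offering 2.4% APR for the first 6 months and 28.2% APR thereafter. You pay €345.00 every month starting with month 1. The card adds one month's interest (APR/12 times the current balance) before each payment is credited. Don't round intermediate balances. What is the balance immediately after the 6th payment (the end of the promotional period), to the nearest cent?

Promo months 1–6 at r₀ = 2.4%/12 = 0.002; months 7+ at r₁ = 28.2%/12 = 0.0235.
After month 6: iterate B ← B·(1+r₀) − €345.00 for 6 months → €6,601.07.

€6,601.07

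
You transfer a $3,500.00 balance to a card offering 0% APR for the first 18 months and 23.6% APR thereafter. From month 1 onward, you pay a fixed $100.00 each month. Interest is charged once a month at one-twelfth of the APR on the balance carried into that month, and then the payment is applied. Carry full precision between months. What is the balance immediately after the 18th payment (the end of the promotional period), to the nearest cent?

$1,700.00

Promo months 1–18 at r₀ = 0%/12 = 0; months 19+ at r₁ = 23.6%/12 = 0.0196667.
After month 18 (no interest yet): B = $3,500.00 − 18·$100.00 = $1,700.00.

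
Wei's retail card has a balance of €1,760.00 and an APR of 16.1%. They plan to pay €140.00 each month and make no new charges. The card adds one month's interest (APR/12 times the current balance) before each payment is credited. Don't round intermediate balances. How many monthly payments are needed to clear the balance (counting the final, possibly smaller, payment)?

Monthly rate r = 16.1%/12 = 1.34167% = 0.0134167.
Recurrence: B ← B·(1+r) − €140.00.
Month 1: interest €23.61; balance after payment €1,643.61.
Month 2: interest €22.05; balance after payment €1,525.67.
Closed form: n = −ln(1 − rB₀/P)/ln(1+r) = −ln(0.83133)/ln(1.01342) ≈ 13.860, so the balance reaches zero during payment 14.

14 months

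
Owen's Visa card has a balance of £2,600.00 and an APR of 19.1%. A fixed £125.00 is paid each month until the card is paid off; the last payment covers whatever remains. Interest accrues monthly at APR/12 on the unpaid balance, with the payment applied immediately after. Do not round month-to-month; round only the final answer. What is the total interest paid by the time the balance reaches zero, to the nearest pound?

£583

Monthly rate r = 19.1%/12 = 1.59167% = 0.0159167.
Payoff takes n = ⌈−ln(1 − rB₀/P)/ln(1+r)⌉ = ⌈25.462⌉ = 26 payments; the last is £57.93.
Total paid = 25·£125.00 + £57.93 = £3,182.93.
Total interest = total paid − principal = £3,182.93 − £2,600.00 = £582.93.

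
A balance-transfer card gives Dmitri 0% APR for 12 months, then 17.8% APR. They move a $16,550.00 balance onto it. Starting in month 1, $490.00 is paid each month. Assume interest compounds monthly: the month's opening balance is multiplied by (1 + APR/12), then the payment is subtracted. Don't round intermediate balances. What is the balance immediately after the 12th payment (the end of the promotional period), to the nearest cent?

$10,670.00

Promo months 1–12 at r₀ = 0%/12 = 0; months 13+ at r₁ = 17.8%/12 = 0.0148333.
After month 12 (no interest yet): B = $16,550.00 − 12·$490.00 = $10,670.00.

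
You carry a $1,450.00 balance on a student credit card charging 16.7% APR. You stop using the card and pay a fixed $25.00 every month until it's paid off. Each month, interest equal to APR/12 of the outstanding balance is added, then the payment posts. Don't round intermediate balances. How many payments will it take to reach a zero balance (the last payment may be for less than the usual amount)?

120 payments

Monthly rate r = 16.7%/12 = 1.39167% = 0.0139167.
Recurrence: B ← B·(1+r) − $25.00.
Month 1: interest $20.18; balance after payment $1,445.18.
Month 2: interest $20.11; balance after payment $1,440.29.
Closed form: n = −ln(1 − rB₀/P)/ln(1+r) = −ln(0.19283)/ln(1.01392) ≈ 119.091, so the balance reaches zero during payment 120.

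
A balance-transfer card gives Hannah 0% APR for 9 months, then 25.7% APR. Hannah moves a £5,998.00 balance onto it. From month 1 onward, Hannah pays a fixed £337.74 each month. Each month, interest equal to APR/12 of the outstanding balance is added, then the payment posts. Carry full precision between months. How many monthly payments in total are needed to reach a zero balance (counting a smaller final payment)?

19 months

Promo months 1–9 at r₀ = 0%/12 = 0; months 10+ at r₁ = 25.7%/12 = 0.0214167.
After month 9 (no interest yet): B = £5,998.00 − 9·£337.74 = £2,958.34.
Then at r₁ with £337.74/mo: n₂ = −ln(1 − r₁·B/P)/ln(1+r₁) ≈ 9.80 → 10 more payments.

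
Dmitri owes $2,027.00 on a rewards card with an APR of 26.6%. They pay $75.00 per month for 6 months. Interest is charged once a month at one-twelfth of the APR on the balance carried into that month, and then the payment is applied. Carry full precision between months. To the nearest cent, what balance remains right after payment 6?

$1,836.29

Monthly rate r = 26.6%/12 = 2.21667% = 0.0221667.
Each month: B ← B·(1+r) − $75.00.
Month 1: interest $44.93; balance after payment $1,996.93.
Month 2: interest $44.27; balance after payment $1,966.20.
Month 3: interest $43.58; balance after payment $1,934.78.
Month 4: interest $42.89; balance after payment $1,902.67.
Month 5: interest $42.18; balance after payment $1,869.84.
Month 6: interest $41.45; balance after payment $1,836.29.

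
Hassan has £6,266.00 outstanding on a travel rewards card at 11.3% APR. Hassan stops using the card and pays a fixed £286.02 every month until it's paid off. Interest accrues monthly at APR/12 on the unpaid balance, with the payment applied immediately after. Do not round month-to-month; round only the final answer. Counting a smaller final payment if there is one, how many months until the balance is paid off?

Monthly rate r = 11.3%/12 = 0.941667% = 0.00941667.
Recurrence: B ← B·(1+r) − £286.02.
Month 1: interest £59.00; balance after payment £6,038.98.
Month 2: interest £56.87; balance after payment £5,809.83.
Closed form: n = −ln(1 − rB₀/P)/ln(1+r) = −ln(0.7937)/ln(1.00942) ≈ 24.651, so the balance reaches zero during payment 25.

25 months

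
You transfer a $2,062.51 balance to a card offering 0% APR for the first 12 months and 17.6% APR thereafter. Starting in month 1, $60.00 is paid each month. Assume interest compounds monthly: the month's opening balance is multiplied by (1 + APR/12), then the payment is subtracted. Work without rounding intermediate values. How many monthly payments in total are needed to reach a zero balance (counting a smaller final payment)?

40 months

Promo months 1–12 at r₀ = 0%/12 = 0; months 13+ at r₁ = 17.6%/12 = 0.0146667.
After month 12 (no interest yet): B = $2,062.51 − 12·$60.00 = $1,342.51.
Then at r₁ with $60.00/mo: n₂ = −ln(1 − r₁·B/P)/ln(1+r₁) ≈ 27.32 → 28 more payments.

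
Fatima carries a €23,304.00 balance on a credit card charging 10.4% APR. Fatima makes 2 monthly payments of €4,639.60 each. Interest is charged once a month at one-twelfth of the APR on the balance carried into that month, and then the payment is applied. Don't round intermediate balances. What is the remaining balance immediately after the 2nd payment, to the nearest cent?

€14,390.28

Monthly rate r = 10.4%/12 = 0.866667% = 0.00866667.
Each month: B ← B·(1+r) − €4,639.60.
Month 1: interest €201.97; balance after payment €18,866.37.
Month 2: interest €163.51; balance after payment €14,390.28.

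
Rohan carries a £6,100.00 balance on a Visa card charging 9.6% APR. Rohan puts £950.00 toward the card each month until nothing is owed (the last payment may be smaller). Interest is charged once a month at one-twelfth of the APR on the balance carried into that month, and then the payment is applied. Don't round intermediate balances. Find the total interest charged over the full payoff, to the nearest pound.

Monthly rate r = 9.6%/12 = 0.8% = 0.008.
Payoff takes n = ⌈−ln(1 − rB₀/P)/ln(1+r)⌉ = ⌈6.618⌉ = 7 payments; the last is £588.16.
Total paid = 6·£950.00 + £588.16 = £6,288.16.
Total interest = total paid − principal = £6,288.16 − £6,100.00 = £188.16.

£188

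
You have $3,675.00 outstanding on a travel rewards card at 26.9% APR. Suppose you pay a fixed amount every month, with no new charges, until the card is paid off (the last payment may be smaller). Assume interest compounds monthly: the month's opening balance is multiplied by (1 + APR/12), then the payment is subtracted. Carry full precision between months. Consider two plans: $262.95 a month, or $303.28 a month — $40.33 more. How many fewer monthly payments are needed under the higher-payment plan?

Monthly rate r = 26.9%/12 = 2.24167% = 0.0224167.
At $262.95/mo: n = ⌈−ln(1 − rB₀/P)/ln(1+r)⌉ = 17 payments (last $250.95); total interest = total paid − $3,675.00 = $783.15.
At $303.28/mo: 15 payments (last $90.78); total interest $661.70.
Payments saved = 17 − 15 = 2.

2 fewer payments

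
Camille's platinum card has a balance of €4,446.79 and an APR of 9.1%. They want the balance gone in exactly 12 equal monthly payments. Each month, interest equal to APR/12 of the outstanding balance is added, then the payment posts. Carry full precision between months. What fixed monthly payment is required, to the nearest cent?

€389.08

Monthly rate r = 9.1%/12 = 0.758333% = 0.00758333.
Level-payment amortization: P = B₀·r / (1 − (1+r)^(−n)) = 4446.79·0.00758333 / (1 − 1.00758^(−12)).
Denominator 1 − (1+r)^(−12) = 0.0866687898.
P = 33.7215 / 0.0866687898 ≈ 389.08.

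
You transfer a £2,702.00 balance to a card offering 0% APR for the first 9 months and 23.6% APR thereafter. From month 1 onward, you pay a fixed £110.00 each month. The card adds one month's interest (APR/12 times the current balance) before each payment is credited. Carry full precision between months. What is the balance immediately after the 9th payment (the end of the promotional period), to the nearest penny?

£1,712.00

Promo months 1–9 at r₀ = 0%/12 = 0; months 10+ at r₁ = 23.6%/12 = 0.0196667.
After month 9 (no interest yet): B = £2,702.00 − 9·£110.00 = £1,712.00.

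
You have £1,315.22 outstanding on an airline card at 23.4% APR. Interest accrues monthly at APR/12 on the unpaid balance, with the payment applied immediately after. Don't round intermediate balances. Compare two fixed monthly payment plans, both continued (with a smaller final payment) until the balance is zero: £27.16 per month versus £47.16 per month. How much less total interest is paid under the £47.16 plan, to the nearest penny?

£2,144.19

Monthly rate r = 23.4%/12 = 1.95% = 0.0195.
At £27.16/mo: n = ⌈−ln(1 − rB₀/P)/ln(1+r)⌉ = 150 payments (last £14.10); total interest = total paid − £1,315.22 = £2,745.72.
At £47.16/mo: 41 payments (last £30.35); total interest £601.53.
Interest saved = £2,745.72 − £601.53 = £2,144.19.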